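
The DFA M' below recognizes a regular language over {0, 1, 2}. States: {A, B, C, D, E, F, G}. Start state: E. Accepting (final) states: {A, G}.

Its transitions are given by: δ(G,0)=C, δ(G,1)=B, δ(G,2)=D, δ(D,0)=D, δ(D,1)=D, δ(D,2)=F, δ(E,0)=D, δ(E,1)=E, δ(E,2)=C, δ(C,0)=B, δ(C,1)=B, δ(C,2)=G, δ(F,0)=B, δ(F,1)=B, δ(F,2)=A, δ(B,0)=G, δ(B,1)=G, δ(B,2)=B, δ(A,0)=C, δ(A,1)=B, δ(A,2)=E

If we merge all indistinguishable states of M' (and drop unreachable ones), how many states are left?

P0 = {A,G} | {B,C,D,E,F}.
On input 0, block {B,C,D,E,F} splits into {C,D,E,F} and {B}.
Split {C,D,E,F} by δ(·,0) → {C,F} and {D,E}.
The partition is now stable with 4 blocks: {A,G} | {C,F} | {B} | {D,E}.

4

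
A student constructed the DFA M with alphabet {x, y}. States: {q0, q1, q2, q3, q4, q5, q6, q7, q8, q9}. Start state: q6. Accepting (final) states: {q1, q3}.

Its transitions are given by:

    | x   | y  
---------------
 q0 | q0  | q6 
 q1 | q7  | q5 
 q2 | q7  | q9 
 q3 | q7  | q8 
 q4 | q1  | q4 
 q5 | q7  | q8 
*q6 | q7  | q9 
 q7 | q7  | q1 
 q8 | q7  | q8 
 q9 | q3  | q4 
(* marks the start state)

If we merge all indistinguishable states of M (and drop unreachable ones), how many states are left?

First remove the unreachable states {q0,q2}; 8 states remain.
Initial partition by acceptance: {q1,q3} | {q4,q5,q6,q7,q8,q9}.
Split {q4,q5,q6,q7,q8,q9} by δ(·,x) → {q5,q6,q7,q8} and {q4,q9}.
On input y, block {q5,q6,q7,q8} splits into {q5,q8} and {q6} and {q7}.
The partition is now stable with 5 blocks: {q1,q3} | {q5,q8} | {q4,q9} | {q6} | {q7}.

5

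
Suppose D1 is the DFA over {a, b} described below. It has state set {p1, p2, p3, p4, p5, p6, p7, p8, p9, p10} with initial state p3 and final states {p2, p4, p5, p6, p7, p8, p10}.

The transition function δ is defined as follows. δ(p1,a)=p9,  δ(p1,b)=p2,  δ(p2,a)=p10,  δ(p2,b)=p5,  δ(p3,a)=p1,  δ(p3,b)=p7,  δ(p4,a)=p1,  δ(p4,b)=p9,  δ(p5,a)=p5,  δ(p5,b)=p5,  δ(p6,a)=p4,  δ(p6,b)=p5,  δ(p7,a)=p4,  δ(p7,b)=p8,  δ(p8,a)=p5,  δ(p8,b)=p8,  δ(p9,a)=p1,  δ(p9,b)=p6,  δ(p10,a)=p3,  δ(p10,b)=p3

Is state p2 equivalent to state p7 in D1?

Yes

Every state is reachable, so we keep all 10.
Start with accepting vs non-accepting: {p2,p4,p5,p6,p7,p8,p10} | {p1,p3,p9}.
Refine {p2,p4,p5,p6,p7,p8,p10} on symbol a: members go to different blocks, giving {p2,p5,p6,p7,p8} and {p4,p10}.
On input a, block {p2,p5,p6,p7,p8} splits into {p2,p6,p7} and {p5,p8}.
No further refinement is possible. Final partition (4 blocks): {p2,p6,p7} | {p1,p3,p9} | {p4,p10} | {p5,p8}.
p2 and p7 lie in the same block of the stable partition, so they are equivalent — no string distinguishes them.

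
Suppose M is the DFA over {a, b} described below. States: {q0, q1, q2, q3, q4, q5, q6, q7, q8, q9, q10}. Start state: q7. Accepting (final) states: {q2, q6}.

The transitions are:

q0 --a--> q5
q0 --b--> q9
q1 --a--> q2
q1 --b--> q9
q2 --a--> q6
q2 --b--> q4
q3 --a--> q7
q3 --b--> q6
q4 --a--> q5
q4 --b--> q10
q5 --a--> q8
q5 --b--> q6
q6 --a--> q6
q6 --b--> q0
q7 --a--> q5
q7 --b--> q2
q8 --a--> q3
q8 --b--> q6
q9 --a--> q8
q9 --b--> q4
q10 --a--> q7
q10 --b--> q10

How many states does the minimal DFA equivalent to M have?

3

Reachable states from the start: {q0,q2,q3,q4,q5,q6,q7,q8,q9,q10}. Unreachable: {q1} — drop them.
Start with accepting vs non-accepting: {q2,q6} | {q0,q3,q4,q5,q7,q8,q9,q10}.
On input b, block {q0,q3,q4,q5,q7,q8,q9,q10} splits into {q0,q4,q9,q10} and {q3,q5,q7,q8}.
No further refinement is possible. Final partition (3 blocks): {q2,q6} | {q0,q4,q9,q10} | {q3,q5,q7,q8}.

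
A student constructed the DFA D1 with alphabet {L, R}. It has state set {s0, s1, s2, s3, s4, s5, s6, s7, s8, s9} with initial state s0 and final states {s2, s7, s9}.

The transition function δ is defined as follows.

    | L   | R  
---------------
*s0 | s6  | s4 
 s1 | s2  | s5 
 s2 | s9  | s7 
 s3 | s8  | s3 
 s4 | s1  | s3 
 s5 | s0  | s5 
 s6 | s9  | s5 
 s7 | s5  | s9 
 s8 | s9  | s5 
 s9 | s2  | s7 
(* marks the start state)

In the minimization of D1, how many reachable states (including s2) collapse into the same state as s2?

Every state is reachable, so we keep all 10.
Initial partition by acceptance: {s2,s7,s9} | {s0,s1,s3,s4,s5,s6,s8}.
Refine {s2,s7,s9} on symbol L: members go to different blocks, giving {s2,s9} and {s7}.
On input L, block {s0,s1,s3,s4,s5,s6,s8} splits into {s0,s3,s4,s5} and {s1,s6,s8}.
Split {s0,s3,s4,s5} by δ(·,L) → {s0,s3,s4} and {s5}.
Stable partition: {s2,s9} | {s0,s3,s4} | {s7} | {s1,s6,s8} | {s5} — 5 equivalence classes.
State s2 belongs to the block {s2,s9}, which has 2 states.

2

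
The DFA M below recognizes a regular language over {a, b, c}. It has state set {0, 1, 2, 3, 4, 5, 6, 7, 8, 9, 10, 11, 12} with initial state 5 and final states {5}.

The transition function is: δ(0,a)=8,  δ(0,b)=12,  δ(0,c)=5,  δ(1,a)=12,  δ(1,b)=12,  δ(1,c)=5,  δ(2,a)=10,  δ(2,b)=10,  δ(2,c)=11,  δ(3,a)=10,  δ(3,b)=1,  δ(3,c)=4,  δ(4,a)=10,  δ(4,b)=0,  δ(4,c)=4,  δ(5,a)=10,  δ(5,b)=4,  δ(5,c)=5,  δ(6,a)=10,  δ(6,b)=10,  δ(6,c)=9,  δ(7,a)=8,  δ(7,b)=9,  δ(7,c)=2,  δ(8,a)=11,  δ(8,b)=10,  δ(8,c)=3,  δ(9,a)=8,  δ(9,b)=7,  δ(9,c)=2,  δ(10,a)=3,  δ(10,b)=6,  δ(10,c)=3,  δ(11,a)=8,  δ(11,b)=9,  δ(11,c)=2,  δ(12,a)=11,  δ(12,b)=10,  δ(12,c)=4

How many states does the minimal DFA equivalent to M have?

All states are reachable from the start state.
Initial partition by acceptance: {5} | {0,1,2,3,4,6,7,8,9,10,11,12}.
On input c, block {0,1,2,3,4,6,7,8,9,10,11,12} splits into {2,3,4,6,7,8,9,10,11,12} and {0,1}.
Refine {2,3,4,6,7,8,9,10,11,12} on symbol b: members go to different blocks, giving {2,6,7,8,9,10,11,12} and {3,4}.
Split {2,6,7,8,9,10,11,12} by δ(·,a) → {2,6,7,8,9,11,12} and {10}.
Split {2,6,7,8,9,11,12} by δ(·,a) → {7,8,9,11,12} and {2,6}.
On input b, block {7,8,9,11,12} splits into {7,9,11} and {8,12}.
No further refinement is possible. Final partition (7 blocks): {5} | {7,9,11} | {0,1} | {3,4} | {10} | {2,6} | {8,12}.

7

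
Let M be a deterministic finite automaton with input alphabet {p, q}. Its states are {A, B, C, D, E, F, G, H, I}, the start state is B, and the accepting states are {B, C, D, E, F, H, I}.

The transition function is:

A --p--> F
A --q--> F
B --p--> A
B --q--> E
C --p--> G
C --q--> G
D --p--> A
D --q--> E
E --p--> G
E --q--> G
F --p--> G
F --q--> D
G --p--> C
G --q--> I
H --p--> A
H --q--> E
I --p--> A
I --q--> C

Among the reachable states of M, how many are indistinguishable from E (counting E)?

2

First remove the unreachable states {H}; 8 states remain.
P0 = {B,C,D,E,F,I} | {A,G}.
Refine {B,C,D,E,F,I} on symbol q: members go to different blocks, giving {B,D,F,I} and {C,E}.
Refine {B,D,F,I} on symbol q: members go to different blocks, giving {B,D,I} and {F}.
Refine {A,G} on symbol p: members go to different blocks, giving {A} and {G}.
No further refinement is possible. Final partition (5 blocks): {B,D,I} | {A} | {C,E} | {F} | {G}.
The equivalence class containing E is {C,E}, of size 2.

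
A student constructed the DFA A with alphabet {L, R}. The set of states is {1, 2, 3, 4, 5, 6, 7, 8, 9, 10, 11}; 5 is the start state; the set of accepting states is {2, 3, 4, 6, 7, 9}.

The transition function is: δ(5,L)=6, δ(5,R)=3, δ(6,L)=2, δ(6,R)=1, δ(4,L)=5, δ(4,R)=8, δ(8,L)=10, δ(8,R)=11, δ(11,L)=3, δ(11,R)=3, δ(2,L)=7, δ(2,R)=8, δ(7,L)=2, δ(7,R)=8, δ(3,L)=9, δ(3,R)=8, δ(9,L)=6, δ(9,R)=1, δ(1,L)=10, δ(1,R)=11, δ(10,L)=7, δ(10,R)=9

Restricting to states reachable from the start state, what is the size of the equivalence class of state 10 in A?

3

Reachable states from the start: {1,2,3,5,6,7,8,9,10,11}. Unreachable: {4} — drop them.
Initial partition by acceptance: {2,3,6,7,9} | {1,5,8,10,11}.
Refine {1,5,8,10,11} on symbol L: members go to different blocks, giving {5,10,11} and {1,8}.
Stable partition: {2,3,6,7,9} | {5,10,11} | {1,8} — 3 equivalence classes.
State 10 belongs to the block {5,10,11}, which has 3 states.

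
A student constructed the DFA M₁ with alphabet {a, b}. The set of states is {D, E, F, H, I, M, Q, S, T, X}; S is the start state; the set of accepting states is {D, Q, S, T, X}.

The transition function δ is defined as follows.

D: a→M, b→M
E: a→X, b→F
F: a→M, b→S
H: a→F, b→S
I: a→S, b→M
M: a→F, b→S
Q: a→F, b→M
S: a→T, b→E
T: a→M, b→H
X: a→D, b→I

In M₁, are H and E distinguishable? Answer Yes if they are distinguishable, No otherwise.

Reachable states from the start: {D,E,F,H,I,M,S,T,X}. Unreachable: {Q} — drop them.
Initial partition by acceptance: {D,S,T,X} | {E,F,H,I,M}.
Split {D,S,T,X} by δ(·,a) → {D,T} and {S,X}.
On input a, block {E,F,H,I,M} splits into {F,H,M} and {E,I}.
The partition is now stable with 4 blocks: {D,T} | {F,H,M} | {S,X} | {E,I}.
H and E end up in different blocks, so they are distinguishable. For instance, the string 'a' is accepted from only E.

Yes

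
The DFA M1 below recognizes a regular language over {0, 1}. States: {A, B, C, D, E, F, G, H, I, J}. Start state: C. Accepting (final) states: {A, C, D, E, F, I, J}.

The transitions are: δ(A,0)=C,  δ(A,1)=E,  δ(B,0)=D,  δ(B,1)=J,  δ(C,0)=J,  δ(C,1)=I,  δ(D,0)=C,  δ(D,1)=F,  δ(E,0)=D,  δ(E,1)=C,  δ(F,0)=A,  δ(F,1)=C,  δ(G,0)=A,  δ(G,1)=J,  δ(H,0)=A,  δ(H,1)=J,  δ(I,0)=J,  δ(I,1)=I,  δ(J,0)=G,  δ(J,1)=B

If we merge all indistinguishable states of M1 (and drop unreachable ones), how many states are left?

5

Reachable states from the start: {A,B,C,D,E,F,G,I,J}. Unreachable: {H} — drop them.
Start with accepting vs non-accepting: {A,C,D,E,F,I,J} | {B,G}.
Refine {A,C,D,E,F,I,J} on symbol 0: members go to different blocks, giving {A,C,D,E,F,I} and {J}.
Refine {A,C,D,E,F,I} on symbol 0: members go to different blocks, giving {A,D,E,F} and {C,I}.
Refine {A,D,E,F} on symbol 0: members go to different blocks, giving {A,D} and {E,F}.
No further refinement is possible. Final partition (5 blocks): {A,D} | {B,G} | {J} | {C,I} | {E,F}.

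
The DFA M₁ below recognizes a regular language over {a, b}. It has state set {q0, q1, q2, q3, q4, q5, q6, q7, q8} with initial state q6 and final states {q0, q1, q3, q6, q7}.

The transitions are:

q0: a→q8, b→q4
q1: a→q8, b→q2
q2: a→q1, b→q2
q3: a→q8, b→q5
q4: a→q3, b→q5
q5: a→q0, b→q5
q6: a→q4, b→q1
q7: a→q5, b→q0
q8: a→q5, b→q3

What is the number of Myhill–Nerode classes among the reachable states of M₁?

First remove the unreachable states {q7}; 8 states remain.
Start with accepting vs non-accepting: {q0,q1,q3,q6} | {q2,q4,q5,q8}.
Refine {q0,q1,q3,q6} on symbol b: members go to different blocks, giving {q0,q1,q3} and {q6}.
Split {q2,q4,q5,q8} by δ(·,a) → {q2,q4,q5} and {q8}.
Stable partition: {q0,q1,q3} | {q2,q4,q5} | {q6} | {q8} — 4 equivalence classes.

4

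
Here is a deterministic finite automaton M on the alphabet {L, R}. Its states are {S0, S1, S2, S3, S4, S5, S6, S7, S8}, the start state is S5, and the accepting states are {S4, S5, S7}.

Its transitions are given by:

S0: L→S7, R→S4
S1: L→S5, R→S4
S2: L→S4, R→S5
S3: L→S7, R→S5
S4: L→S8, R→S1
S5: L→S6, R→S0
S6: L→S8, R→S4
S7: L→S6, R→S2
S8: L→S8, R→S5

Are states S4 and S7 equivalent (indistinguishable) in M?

First remove the unreachable states {S3}; 8 states remain.
P0 = {S4,S5,S7} | {S0,S1,S2,S6,S8}.
Refine {S0,S1,S2,S6,S8} on symbol L: members go to different blocks, giving {S0,S1,S2} and {S6,S8}.
The partition is now stable with 3 blocks: {S4,S5,S7} | {S0,S1,S2} | {S6,S8}.
S4 and S7 lie in the same block of the stable partition, so they are equivalent — no string distinguishes them.

Yes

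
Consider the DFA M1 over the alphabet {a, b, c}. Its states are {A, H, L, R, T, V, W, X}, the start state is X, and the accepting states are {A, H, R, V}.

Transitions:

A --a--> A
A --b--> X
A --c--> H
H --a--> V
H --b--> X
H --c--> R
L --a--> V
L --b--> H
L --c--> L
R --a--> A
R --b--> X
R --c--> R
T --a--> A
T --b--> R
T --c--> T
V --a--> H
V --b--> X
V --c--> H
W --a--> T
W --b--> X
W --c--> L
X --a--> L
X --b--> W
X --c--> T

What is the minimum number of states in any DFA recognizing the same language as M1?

3

Initial partition by acceptance: {A,H,R,V} | {L,T,W,X}.
Split {L,T,W,X} by δ(·,a) → {W,X} and {L,T}.
The partition is now stable with 3 blocks: {A,H,R,V} | {W,X} | {L,T}.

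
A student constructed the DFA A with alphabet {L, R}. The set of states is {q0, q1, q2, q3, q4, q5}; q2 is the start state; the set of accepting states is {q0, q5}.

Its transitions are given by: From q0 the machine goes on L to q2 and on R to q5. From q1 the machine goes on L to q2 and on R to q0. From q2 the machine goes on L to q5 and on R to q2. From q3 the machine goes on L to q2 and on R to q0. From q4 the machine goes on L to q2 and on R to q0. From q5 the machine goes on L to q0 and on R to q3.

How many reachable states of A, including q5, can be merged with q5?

1

First remove the unreachable states {q1,q4}; 4 states remain.
P0 = {q0,q5} | {q2,q3}.
Split {q0,q5} by δ(·,L) → {q0} and {q5}.
On input L, block {q2,q3} splits into {q2} and {q3}.
No further refinement is possible. Final partition (4 blocks): {q0} | {q2} | {q5} | {q3}.
State q5 belongs to the block {q5}, which has 1 states.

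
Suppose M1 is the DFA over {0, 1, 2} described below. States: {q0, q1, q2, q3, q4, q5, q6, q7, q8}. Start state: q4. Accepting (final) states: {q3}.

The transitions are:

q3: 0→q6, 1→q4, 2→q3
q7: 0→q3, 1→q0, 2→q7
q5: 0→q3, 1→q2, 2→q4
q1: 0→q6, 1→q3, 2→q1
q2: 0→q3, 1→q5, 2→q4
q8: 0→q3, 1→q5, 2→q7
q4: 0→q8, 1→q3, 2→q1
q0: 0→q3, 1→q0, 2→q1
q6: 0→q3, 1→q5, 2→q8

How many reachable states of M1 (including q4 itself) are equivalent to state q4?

2

Start with accepting vs non-accepting: {q3} | {q0,q1,q2,q4,q5,q6,q7,q8}.
Split {q0,q1,q2,q4,q5,q6,q7,q8} by δ(·,0) → {q0,q2,q5,q6,q7,q8} and {q1,q4}.
Refine {q0,q2,q5,q6,q7,q8} on symbol 2: members go to different blocks, giving {q0,q2,q5} and {q6,q7,q8}.
No further refinement is possible. Final partition (4 blocks): {q3} | {q0,q2,q5} | {q1,q4} | {q6,q7,q8}.
The equivalence class containing q4 is {q1,q4}, of size 2.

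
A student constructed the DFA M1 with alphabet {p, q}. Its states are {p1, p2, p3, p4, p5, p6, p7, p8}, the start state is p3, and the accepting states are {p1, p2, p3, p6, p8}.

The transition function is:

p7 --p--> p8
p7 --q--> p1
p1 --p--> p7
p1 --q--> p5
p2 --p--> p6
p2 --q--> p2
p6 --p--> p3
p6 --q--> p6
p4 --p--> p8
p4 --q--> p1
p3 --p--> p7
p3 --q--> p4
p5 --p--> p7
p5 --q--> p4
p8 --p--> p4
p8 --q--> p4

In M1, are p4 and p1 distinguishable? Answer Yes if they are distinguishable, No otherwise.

First remove the unreachable states {p2,p6}; 6 states remain.
P0 = {p1,p3,p8} | {p4,p5,p7}.
Split {p4,p5,p7} by δ(·,p) → {p4,p7} and {p5}.
On input q, block {p1,p3,p8} splits into {p3,p8} and {p1}.
Stable partition: {p3,p8} | {p4,p7} | {p5} | {p1} — 4 equivalence classes.
p4 and p1 end up in different blocks, so they are distinguishable. For instance, the string 'ε' is accepted from only p1.

Yes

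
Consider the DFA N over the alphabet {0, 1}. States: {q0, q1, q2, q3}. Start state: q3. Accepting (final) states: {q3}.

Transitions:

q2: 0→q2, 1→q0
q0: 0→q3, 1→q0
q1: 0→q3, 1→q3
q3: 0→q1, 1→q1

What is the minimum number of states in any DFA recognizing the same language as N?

2

States {q0,q2} cannot be reached from the start state, so discard them.
P0 = {q3} | {q1}.
Stable partition: {q3} | {q1} — 2 equivalence classes.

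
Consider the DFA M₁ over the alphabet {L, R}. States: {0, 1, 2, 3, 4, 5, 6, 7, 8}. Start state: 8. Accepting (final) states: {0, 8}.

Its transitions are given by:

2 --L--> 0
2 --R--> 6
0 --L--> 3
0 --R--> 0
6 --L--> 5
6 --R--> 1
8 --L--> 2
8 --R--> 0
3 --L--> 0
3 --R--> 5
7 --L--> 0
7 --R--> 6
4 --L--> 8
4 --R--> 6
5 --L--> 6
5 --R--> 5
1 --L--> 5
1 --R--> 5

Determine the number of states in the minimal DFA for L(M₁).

3

Reachable states from the start: {0,1,2,3,5,6,8}. Unreachable: {4,7} — drop them.
Start with accepting vs non-accepting: {0,8} | {1,2,3,5,6}.
Split {1,2,3,5,6} by δ(·,L) → {1,5,6} and {2,3}.
No further refinement is possible. Final partition (3 blocks): {0,8} | {1,5,6} | {2,3}.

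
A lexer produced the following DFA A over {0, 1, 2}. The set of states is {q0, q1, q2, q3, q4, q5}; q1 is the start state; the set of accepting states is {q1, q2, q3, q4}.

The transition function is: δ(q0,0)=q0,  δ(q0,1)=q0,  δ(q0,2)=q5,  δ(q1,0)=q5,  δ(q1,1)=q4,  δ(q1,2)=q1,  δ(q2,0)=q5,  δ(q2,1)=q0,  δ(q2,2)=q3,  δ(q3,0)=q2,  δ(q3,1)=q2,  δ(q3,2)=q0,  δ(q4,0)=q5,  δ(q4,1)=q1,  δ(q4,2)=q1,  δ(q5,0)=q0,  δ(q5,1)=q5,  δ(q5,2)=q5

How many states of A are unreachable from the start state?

Starting at q1 and following transitions, the reachable set is {q0, q1, q4, q5}. That leaves q2, q3 unreachable — 2 in total.

2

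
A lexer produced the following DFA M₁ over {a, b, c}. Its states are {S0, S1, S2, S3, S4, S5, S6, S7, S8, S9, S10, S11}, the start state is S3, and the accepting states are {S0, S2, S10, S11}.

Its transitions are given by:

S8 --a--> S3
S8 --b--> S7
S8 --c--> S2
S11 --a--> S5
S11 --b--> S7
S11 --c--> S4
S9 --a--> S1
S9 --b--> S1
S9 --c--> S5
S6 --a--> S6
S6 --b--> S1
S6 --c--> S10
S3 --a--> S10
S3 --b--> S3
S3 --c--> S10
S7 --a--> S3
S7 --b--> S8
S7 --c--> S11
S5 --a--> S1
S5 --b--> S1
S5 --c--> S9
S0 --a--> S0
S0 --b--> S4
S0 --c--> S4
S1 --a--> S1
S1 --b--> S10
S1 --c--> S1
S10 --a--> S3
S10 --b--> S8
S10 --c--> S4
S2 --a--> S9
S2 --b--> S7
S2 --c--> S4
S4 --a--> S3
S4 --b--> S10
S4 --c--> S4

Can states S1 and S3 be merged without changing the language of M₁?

No

First remove the unreachable states {S0,S6}; 10 states remain.
P0 = {S2,S10,S11} | {S1,S3,S4,S5,S7,S8,S9}.
Refine {S1,S3,S4,S5,S7,S8,S9} on symbol a: members go to different blocks, giving {S1,S4,S5,S7,S8,S9} and {S3}.
Split {S2,S10,S11} by δ(·,a) → {S2,S11} and {S10}.
Refine {S1,S4,S5,S7,S8,S9} on symbol a: members go to different blocks, giving {S1,S5,S9} and {S4,S7,S8}.
Split {S1,S5,S9} by δ(·,b) → {S5,S9} and {S1}.
Split {S4,S7,S8} by δ(·,b) → {S7,S8} and {S4}.
No further refinement is possible. Final partition (7 blocks): {S2,S11} | {S5,S9} | {S3} | {S10} | {S7,S8} | {S1} | {S4}.
S1 and S3 end up in different blocks, so they are distinguishable. For instance, the string 'a' is accepted from only S3.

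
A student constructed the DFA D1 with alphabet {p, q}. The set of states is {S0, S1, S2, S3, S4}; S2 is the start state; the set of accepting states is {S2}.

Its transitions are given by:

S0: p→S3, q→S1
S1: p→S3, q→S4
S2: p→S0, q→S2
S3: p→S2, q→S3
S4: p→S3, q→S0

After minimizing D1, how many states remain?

3

Start with accepting vs non-accepting: {S2} | {S0,S1,S3,S4}.
Split {S0,S1,S3,S4} by δ(·,p) → {S0,S1,S4} and {S3}.
No further refinement is possible. Final partition (3 blocks): {S2} | {S0,S1,S4} | {S3}.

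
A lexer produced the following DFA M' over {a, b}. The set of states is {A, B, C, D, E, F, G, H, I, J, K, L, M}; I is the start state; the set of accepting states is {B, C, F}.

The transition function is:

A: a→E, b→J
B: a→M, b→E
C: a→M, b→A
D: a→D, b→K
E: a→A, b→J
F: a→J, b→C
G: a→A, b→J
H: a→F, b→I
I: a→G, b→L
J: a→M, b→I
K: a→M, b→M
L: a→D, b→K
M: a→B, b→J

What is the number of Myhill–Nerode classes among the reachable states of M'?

States {C,F,H} cannot be reached from the start state, so discard them.
Initial partition by acceptance: {B} | {A,D,E,G,I,J,K,L,M}.
Refine {A,D,E,G,I,J,K,L,M} on symbol a: members go to different blocks, giving {A,D,E,G,I,J,K,L} and {M}.
Refine {A,D,E,G,I,J,K,L} on symbol a: members go to different blocks, giving {A,D,E,G,I,L} and {J,K}.
Split {A,D,E,G,I,L} by δ(·,b) → {A,D,E,G,L} and {I}.
Refine {J,K} on symbol b: members go to different blocks, giving {J} and {K}.
On input b, block {A,D,E,G,L} splits into {A,E,G} and {D,L}.
No further refinement is possible. Final partition (7 blocks): {B} | {A,E,G} | {M} | {J} | {I} | {K} | {D,L}.

7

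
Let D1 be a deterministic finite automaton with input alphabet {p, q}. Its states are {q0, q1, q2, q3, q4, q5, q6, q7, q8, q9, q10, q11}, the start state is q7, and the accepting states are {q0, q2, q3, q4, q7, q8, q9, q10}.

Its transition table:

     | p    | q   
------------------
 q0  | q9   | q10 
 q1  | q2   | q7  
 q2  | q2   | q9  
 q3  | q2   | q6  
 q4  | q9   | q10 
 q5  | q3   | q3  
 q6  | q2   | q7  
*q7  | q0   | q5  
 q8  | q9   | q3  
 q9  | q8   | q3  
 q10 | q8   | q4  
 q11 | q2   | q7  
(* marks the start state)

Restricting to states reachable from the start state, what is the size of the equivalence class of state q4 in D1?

States {q1,q11} cannot be reached from the start state, so discard them.
Initial partition by acceptance: {q0,q2,q3,q4,q7,q8,q9,q10} | {q5,q6}.
Split {q0,q2,q3,q4,q7,q8,q9,q10} by δ(·,q) → {q0,q2,q4,q8,q9,q10} and {q3,q7}.
Split {q0,q2,q4,q8,q9,q10} by δ(·,q) → {q0,q2,q4,q10} and {q8,q9}.
Split {q0,q2,q4,q10} by δ(·,p) → {q0,q4,q10} and {q2}.
Split {q5,q6} by δ(·,p) → {q5} and {q6}.
On input p, block {q3,q7} splits into {q3} and {q7}.
Stable partition: {q0,q4,q10} | {q5} | {q3} | {q8,q9} | {q2} | {q6} | {q7} — 7 equivalence classes.
The equivalence class containing q4 is {q0,q4,q10}, of size 3.

3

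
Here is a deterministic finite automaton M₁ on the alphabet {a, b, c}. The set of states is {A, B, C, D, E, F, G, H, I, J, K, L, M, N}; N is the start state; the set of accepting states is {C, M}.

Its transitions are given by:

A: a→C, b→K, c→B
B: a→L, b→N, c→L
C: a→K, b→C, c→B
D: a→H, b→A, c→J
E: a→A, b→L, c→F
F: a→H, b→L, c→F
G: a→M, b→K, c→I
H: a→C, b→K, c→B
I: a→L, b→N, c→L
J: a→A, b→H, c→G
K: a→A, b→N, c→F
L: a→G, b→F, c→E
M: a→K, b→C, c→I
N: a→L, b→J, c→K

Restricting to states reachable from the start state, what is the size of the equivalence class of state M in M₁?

2

States {D} cannot be reached from the start state, so discard them.
P0 = {C,M} | {A,B,E,F,G,H,I,J,K,L,N}.
Refine {A,B,E,F,G,H,I,J,K,L,N} on symbol a: members go to different blocks, giving {B,E,F,I,J,K,L,N} and {A,G,H}.
Refine {B,E,F,I,J,K,L,N} on symbol a: members go to different blocks, giving {E,F,J,K,L} and {B,I,N}.
Refine {E,F,J,K,L} on symbol b: members go to different blocks, giving {E,F,L} and {J} and {K}.
Split {B,I,N} by δ(·,b) → {B,I} and {N}.
Stable partition: {C,M} | {E,F,L} | {A,G,H} | {B,I} | {J} | {K} | {N} — 7 equivalence classes.
State M belongs to the block {C,M}, which has 2 states.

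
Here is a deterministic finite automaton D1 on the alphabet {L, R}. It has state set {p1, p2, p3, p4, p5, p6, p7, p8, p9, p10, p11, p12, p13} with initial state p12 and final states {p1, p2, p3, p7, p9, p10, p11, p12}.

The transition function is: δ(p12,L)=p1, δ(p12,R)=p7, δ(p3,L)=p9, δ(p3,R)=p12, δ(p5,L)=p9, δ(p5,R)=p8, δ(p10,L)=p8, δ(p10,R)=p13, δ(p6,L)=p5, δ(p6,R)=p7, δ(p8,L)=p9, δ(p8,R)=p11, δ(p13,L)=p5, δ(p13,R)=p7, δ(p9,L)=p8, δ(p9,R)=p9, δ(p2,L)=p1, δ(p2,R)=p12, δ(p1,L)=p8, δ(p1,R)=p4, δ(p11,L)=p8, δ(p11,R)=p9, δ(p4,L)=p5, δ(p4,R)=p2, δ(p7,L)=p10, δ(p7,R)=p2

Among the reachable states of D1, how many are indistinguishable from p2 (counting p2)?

3

Reachable states from the start: {p1,p2,p4,p5,p7,p8,p9,p10,p11,p12,p13}. Unreachable: {p3,p6} — drop them.
Initial partition by acceptance: {p1,p2,p7,p9,p10,p11,p12} | {p4,p5,p8,p13}.
Refine {p1,p2,p7,p9,p10,p11,p12} on symbol L: members go to different blocks, giving {p1,p9,p10,p11} and {p2,p7,p12}.
Split {p1,p9,p10,p11} by δ(·,R) → {p1,p10} and {p9,p11}.
On input L, block {p4,p5,p8,p13} splits into {p4,p13} and {p5,p8}.
Split {p5,p8} by δ(·,R) → {p5} and {p8}.
The partition is now stable with 6 blocks: {p1,p10} | {p4,p13} | {p2,p7,p12} | {p9,p11} | {p5} | {p8}.
State p2 belongs to the block {p2,p7,p12}, which has 3 states.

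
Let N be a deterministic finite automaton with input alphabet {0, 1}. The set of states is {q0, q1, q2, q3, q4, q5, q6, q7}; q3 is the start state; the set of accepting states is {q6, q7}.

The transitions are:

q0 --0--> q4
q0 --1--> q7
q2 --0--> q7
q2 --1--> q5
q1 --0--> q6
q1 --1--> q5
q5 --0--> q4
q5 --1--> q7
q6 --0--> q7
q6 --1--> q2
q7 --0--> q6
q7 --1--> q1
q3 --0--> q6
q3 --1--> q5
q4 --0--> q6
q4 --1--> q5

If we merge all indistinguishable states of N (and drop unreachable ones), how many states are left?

States {q0} cannot be reached from the start state, so discard them.
P0 = {q6,q7} | {q1,q2,q3,q4,q5}.
Split {q1,q2,q3,q4,q5} by δ(·,0) → {q1,q2,q3,q4} and {q5}.
The partition is now stable with 3 blocks: {q6,q7} | {q1,q2,q3,q4} | {q5}.

3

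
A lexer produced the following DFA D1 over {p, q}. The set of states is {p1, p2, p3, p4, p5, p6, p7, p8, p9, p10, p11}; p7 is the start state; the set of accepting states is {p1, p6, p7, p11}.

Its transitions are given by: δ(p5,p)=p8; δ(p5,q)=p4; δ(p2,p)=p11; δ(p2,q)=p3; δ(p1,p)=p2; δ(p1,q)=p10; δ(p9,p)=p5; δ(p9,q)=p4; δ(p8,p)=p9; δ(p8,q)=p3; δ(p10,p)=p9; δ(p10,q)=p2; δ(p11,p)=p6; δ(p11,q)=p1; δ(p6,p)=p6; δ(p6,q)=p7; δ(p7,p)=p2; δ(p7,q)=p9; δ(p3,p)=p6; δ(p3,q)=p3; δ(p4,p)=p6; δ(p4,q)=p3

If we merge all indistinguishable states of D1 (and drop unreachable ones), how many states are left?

4

Every state is reachable, so we keep all 11.
P0 = {p1,p6,p7,p11} | {p2,p3,p4,p5,p8,p9,p10}.
On input p, block {p1,p6,p7,p11} splits into {p1,p7} and {p6,p11}.
Split {p2,p3,p4,p5,p8,p9,p10} by δ(·,p) → {p5,p8,p9,p10} and {p2,p3,p4}.
No further refinement is possible. Final partition (4 blocks): {p1,p7} | {p5,p8,p9,p10} | {p6,p11} | {p2,p3,p4}.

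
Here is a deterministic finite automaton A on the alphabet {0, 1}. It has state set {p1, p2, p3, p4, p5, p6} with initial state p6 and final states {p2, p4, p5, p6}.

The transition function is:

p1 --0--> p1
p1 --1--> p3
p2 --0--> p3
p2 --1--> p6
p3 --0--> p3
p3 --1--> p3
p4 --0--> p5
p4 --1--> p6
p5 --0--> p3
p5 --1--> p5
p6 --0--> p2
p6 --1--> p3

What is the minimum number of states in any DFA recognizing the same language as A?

Reachable states from the start: {p2,p3,p6}. Unreachable: {p1,p4,p5} — drop them.
Start with accepting vs non-accepting: {p2,p6} | {p3}.
Split {p2,p6} by δ(·,0) → {p2} and {p6}.
The partition is now stable with 3 blocks: {p2} | {p3} | {p6}.

3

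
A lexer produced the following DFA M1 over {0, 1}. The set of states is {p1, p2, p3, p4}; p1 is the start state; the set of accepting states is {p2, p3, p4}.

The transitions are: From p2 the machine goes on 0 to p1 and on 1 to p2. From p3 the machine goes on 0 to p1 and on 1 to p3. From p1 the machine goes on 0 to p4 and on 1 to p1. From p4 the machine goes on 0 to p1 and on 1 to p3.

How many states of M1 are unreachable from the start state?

BFS from p1 reaches {p1, p3, p4}; the 1 state(s) p2 are never visited.

1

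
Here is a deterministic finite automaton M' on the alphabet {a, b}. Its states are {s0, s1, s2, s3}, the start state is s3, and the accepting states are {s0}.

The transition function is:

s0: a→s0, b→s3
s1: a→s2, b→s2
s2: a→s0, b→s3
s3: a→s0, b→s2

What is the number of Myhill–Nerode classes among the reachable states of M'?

Reachable states from the start: {s0,s2,s3}. Unreachable: {s1} — drop them.
P0 = {s0} | {s2,s3}.
The partition is now stable with 2 blocks: {s0} | {s2,s3}.

2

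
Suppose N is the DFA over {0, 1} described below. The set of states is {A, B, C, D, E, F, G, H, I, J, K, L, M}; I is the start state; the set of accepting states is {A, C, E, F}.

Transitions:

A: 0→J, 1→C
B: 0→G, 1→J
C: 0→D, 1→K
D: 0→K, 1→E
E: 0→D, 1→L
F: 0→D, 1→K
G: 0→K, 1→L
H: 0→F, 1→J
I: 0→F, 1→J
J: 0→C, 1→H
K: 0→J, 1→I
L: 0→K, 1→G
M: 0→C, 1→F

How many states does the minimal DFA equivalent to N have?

States {A,B,M} cannot be reached from the start state, so discard them.
Initial partition by acceptance: {C,E,F} | {D,G,H,I,J,K,L}.
On input 0, block {D,G,H,I,J,K,L} splits into {D,G,K,L} and {H,I,J}.
On input 0, block {D,G,K,L} splits into {D,G,L} and {K}.
Split {C,E,F} by δ(·,1) → {C,F} and {E}.
Split {D,G,L} by δ(·,1) → {G,L} and {D}.
The partition is now stable with 6 blocks: {C,F} | {G,L} | {H,I,J} | {K} | {E} | {D}.

6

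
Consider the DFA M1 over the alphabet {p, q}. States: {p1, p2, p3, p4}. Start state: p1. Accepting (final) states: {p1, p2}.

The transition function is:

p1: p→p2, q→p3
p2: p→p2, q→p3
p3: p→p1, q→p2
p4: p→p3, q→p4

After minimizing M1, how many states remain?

Reachable states from the start: {p1,p2,p3}. Unreachable: {p4} — drop them.
Initial partition by acceptance: {p1,p2} | {p3}.
Stable partition: {p1,p2} | {p3} — 2 equivalence classes.

2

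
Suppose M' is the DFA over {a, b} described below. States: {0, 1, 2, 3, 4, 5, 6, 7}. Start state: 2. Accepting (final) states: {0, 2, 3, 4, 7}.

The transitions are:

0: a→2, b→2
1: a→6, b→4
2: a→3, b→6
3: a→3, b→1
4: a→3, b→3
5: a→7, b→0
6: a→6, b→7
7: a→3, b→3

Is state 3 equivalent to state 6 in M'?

No

States {0,5} cannot be reached from the start state, so discard them.
P0 = {2,3,4,7} | {1,6}.
Split {2,3,4,7} by δ(·,b) → {2,3} and {4,7}.
No further refinement is possible. Final partition (3 blocks): {2,3} | {1,6} | {4,7}.
3 and 6 end up in different blocks, so they are distinguishable. For instance, the string 'ε' is accepted from only 3.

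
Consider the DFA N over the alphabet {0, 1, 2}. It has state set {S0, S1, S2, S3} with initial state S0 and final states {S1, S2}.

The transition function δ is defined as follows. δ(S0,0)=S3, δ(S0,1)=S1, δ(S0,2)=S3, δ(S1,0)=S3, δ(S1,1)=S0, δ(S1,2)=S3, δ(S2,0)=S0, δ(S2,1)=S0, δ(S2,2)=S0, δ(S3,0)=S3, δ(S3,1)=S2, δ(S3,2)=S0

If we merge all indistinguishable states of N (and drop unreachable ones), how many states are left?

2

All states are reachable from the start state.
Initial partition by acceptance: {S1,S2} | {S0,S3}.
No further refinement is possible. Final partition (2 blocks): {S1,S2} | {S0,S3}.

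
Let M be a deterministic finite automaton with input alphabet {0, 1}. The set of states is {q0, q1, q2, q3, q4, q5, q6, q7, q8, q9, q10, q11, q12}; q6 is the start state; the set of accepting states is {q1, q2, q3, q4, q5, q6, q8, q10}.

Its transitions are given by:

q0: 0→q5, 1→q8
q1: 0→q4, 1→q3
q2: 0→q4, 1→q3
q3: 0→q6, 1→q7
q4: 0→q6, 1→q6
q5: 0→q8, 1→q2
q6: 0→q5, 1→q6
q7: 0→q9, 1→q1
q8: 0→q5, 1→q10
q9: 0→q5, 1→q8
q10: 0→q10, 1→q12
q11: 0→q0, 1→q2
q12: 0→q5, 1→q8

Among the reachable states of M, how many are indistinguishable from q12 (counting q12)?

Reachable states from the start: {q1,q2,q3,q4,q5,q6,q7,q8,q9,q10,q12}. Unreachable: {q0,q11} — drop them.
Start with accepting vs non-accepting: {q1,q2,q3,q4,q5,q6,q8,q10} | {q7,q9,q12}.
Split {q1,q2,q3,q4,q5,q6,q8,q10} by δ(·,1) → {q1,q2,q4,q5,q6,q8} and {q3,q10}.
Split {q1,q2,q4,q5,q6,q8} by δ(·,1) → {q1,q2,q8} and {q4,q5,q6}.
Split {q7,q9,q12} by δ(·,0) → {q9,q12} and {q7}.
Refine {q3,q10} on symbol 0: members go to different blocks, giving {q3} and {q10}.
Refine {q1,q2,q8} on symbol 1: members go to different blocks, giving {q1,q2} and {q8}.
Split {q4,q5,q6} by δ(·,0) → {q4,q6} and {q5}.
Refine {q4,q6} on symbol 0: members go to different blocks, giving {q4} and {q6}.
The partition is now stable with 9 blocks: {q1,q2} | {q9,q12} | {q3} | {q4} | {q7} | {q10} | {q8} | {q5} | {q6}.
State q12 belongs to the block {q9,q12}, which has 2 states.

2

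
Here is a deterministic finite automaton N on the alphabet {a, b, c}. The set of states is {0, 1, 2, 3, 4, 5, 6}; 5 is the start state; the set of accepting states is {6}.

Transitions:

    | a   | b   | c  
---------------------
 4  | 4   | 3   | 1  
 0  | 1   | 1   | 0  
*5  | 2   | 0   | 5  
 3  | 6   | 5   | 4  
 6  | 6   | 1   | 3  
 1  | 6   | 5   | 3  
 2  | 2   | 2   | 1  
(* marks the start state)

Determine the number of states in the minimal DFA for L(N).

7

Every state is reachable, so we keep all 7.
P0 = {6} | {0,1,2,3,4,5}.
On input a, block {0,1,2,3,4,5} splits into {0,2,4,5} and {1,3}.
Refine {0,2,4,5} on symbol a: members go to different blocks, giving {2,4,5} and {0}.
On input b, block {2,4,5} splits into {2} and {4} and {5}.
Split {1,3} by δ(·,c) → {1} and {3}.
The partition is now stable with 7 blocks: {6} | {2} | {1} | {0} | {4} | {5} | {3}.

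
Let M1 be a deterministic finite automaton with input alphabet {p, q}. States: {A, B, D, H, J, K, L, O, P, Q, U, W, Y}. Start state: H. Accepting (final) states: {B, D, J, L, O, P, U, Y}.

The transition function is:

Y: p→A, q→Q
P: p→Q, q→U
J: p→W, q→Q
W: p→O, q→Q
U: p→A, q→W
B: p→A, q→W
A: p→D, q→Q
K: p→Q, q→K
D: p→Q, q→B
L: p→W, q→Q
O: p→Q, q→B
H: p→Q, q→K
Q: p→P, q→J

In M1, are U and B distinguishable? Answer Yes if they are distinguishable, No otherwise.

First remove the unreachable states {L,Y}; 11 states remain.
Start with accepting vs non-accepting: {B,D,J,O,P,U} | {A,H,K,Q,W}.
Split {B,D,J,O,P,U} by δ(·,q) → {B,J,U} and {D,O,P}.
Refine {A,H,K,Q,W} on symbol p: members go to different blocks, giving {A,Q,W} and {H,K}.
Refine {A,Q,W} on symbol q: members go to different blocks, giving {A,W} and {Q}.
Refine {B,J,U} on symbol q: members go to different blocks, giving {B,U} and {J}.
Stable partition: {B,U} | {A,W} | {D,O,P} | {H,K} | {Q} | {J} — 6 equivalence classes.
U and B lie in the same block of the stable partition, so they are equivalent — no string distinguishes them.

No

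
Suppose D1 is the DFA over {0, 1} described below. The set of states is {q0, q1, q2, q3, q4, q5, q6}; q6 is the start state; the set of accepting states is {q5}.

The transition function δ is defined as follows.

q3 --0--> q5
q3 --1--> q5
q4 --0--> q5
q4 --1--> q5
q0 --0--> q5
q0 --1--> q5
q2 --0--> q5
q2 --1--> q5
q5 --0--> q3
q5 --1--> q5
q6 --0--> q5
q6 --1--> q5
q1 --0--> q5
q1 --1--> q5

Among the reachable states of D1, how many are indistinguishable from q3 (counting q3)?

First remove the unreachable states {q0,q1,q2,q4}; 3 states remain.
Initial partition by acceptance: {q5} | {q3,q6}.
Stable partition: {q5} | {q3,q6} — 2 equivalence classes.
State q3 belongs to the block {q3,q6}, which has 2 states.

2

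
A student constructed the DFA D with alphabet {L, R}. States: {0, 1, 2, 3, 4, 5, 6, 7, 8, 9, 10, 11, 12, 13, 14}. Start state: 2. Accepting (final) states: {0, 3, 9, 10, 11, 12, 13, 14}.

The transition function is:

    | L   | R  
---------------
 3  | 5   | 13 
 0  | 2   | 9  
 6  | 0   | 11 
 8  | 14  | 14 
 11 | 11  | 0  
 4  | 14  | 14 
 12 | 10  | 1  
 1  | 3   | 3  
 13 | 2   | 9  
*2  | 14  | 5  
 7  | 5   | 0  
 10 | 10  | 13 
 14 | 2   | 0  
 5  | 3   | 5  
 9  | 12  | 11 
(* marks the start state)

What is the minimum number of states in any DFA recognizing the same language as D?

7

First remove the unreachable states {4,6,7,8}; 11 states remain.
Initial partition by acceptance: {0,3,9,10,11,12,13,14} | {1,2,5}.
Split {0,3,9,10,11,12,13,14} by δ(·,L) → {0,3,13,14} and {9,10,11,12}.
Split {0,3,13,14} by δ(·,R) → {0,13} and {3,14}.
On input R, block {1,2,5} splits into {2,5} and {1}.
On input R, block {9,10,11,12} splits into {10,11} and {9} and {12}.
No further refinement is possible. Final partition (7 blocks): {0,13} | {2,5} | {10,11} | {3,14} | {1} | {9} | {12}.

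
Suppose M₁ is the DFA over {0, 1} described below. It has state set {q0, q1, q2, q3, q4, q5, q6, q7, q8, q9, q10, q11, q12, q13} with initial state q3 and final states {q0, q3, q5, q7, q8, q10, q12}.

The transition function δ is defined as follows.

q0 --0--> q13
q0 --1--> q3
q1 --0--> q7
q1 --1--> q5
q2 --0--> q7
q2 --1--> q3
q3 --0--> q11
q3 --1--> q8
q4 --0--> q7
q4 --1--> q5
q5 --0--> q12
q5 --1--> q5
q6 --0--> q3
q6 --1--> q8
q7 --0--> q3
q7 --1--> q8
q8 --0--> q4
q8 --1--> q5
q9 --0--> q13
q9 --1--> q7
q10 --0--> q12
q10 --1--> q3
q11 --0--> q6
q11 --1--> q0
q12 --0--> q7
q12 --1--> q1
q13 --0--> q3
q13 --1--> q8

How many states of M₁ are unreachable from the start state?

No path from q3 leads to q2, q9, q10; the other 11 states are all reachable.

3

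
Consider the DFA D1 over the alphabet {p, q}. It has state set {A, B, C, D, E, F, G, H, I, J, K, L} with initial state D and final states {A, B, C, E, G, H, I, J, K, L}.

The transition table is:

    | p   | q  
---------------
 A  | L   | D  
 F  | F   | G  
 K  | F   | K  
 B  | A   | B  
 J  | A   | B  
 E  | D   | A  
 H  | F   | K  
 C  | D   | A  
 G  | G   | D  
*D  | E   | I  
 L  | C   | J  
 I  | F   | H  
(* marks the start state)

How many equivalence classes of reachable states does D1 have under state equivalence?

P0 = {A,B,C,E,G,H,I,J,K,L} | {D,F}.
Split {A,B,C,E,G,H,I,J,K,L} by δ(·,p) → {A,B,G,J,L} and {C,E,H,I,K}.
Refine {A,B,G,J,L} on symbol p: members go to different blocks, giving {A,B,G,J} and {L}.
Refine {A,B,G,J} on symbol p: members go to different blocks, giving {B,G,J} and {A}.
Refine {B,G,J} on symbol p: members go to different blocks, giving {B,J} and {G}.
On input p, block {D,F} splits into {D} and {F}.
Refine {C,E,H,I,K} on symbol p: members go to different blocks, giving {H,I,K} and {C,E}.
No further refinement is possible. Final partition (8 blocks): {B,J} | {D} | {H,I,K} | {L} | {A} | {G} | {F} | {C,E}.

8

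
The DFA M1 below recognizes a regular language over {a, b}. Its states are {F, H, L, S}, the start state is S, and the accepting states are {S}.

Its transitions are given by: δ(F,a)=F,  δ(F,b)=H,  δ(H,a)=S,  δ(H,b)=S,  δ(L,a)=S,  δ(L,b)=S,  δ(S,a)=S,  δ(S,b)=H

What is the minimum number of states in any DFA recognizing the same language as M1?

2

States {F,L} cannot be reached from the start state, so discard them.
Initial partition by acceptance: {S} | {H}.
Stable partition: {S} | {H} — 2 equivalence classes.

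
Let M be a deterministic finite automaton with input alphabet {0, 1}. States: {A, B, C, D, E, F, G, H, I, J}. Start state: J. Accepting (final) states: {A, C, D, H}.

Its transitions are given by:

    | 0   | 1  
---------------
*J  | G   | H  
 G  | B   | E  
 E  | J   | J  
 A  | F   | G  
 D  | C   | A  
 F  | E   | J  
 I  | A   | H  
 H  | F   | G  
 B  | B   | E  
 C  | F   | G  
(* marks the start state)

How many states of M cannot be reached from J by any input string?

4

No path from J leads to A, C, D, I; the other 6 states are all reachable.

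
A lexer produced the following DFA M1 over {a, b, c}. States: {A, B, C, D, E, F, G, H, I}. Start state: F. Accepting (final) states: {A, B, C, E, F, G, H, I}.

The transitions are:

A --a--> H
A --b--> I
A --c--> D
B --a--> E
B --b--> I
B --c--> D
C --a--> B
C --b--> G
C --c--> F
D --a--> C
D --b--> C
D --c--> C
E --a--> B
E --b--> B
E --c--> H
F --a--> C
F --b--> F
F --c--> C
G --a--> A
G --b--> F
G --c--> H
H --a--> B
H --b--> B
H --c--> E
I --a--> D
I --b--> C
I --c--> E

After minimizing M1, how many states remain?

7

All states are reachable from the start state.
Initial partition by acceptance: {A,B,C,E,F,G,H,I} | {D}.
Refine {A,B,C,E,F,G,H,I} on symbol a: members go to different blocks, giving {A,B,C,E,F,G,H} and {I}.
Split {A,B,C,E,F,G,H} by δ(·,b) → {C,E,F,G,H} and {A,B}.
Refine {C,E,F,G,H} on symbol a: members go to different blocks, giving {C,E,G,H} and {F}.
Refine {C,E,G,H} on symbol b: members go to different blocks, giving {E,H} and {C} and {G}.
Stable partition: {E,H} | {D} | {I} | {A,B} | {F} | {C} | {G} — 7 equivalence classes.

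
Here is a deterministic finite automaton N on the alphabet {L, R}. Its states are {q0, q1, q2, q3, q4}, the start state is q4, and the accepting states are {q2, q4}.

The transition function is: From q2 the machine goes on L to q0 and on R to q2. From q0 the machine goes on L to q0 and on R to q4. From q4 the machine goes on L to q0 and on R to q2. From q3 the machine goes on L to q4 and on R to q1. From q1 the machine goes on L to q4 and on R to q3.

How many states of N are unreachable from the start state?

2

BFS from q4 reaches {q0, q2, q4}; the 2 state(s) q1, q3 are never visited.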